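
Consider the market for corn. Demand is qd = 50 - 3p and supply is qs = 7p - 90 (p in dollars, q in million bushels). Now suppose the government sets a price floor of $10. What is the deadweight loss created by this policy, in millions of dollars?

In a free market, 50 - 3p = 7p - 90 gives the equilibrium p* = 14, q* = 8.
Since 10 is below p* = 14, the floor does not bind and the free-market outcome prevails.
Since the control does not bind, no trades are prevented and deadweight loss is zero.

0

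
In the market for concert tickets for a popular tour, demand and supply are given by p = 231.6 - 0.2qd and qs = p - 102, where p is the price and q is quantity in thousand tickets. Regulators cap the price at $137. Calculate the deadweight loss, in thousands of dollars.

3197.4

Rearranging demand gives qd = 1158 - 5p. Setting quantity demanded equal to quantity supplied, 1158 - 5p = p - 102, gives p* = 210 and q* = 108.
The ceiling of 137 is below the equilibrium price 210, so it binds.
At p = 137: qd = 1158 - 5·137 = 473 and qs = 137 - 102 = 35.
Quantity traded falls to 35. At q = 35 the demand price is (1158 - 35)/5 = 224.6 and the supply price is 102 + 35 = 137.
Deadweight loss = ½ · (224.6 - 137) · (108 - 35) = ½ · 87.6 · 73 = 3197.4.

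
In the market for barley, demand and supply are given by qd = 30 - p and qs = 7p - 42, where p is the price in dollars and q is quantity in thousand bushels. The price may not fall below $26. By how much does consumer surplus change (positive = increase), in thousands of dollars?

Without the control the market clears where 30 - p = 7p - 42, i.e. p* = 9 and q* = 21.
Since 26 > 9, the floor is binding.
At p = 26: qd = 30 - 26 = 4 and qs = 7·26 - 42 = 140.
Consumer surplus without the control is ½ · (30 - 9) · 21 = 220.5.
With the floor, consumers buy 4 units at 26, so CS = ½ · (30 - 26) · 4 = 8.
Change in consumer surplus = 8 - 220.5 = -212.5.

-212.5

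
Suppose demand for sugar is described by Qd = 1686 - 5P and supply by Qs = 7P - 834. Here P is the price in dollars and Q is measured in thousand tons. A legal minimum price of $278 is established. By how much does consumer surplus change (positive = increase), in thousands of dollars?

Without the control the market clears where 1686 - 5P = 7P - 834, i.e. P* = 210 and Q* = 636.
Because the floor (278) lies above the market-clearing price, it is binding.
At P = 278: Qd = 1686 - 5·278 = 296 and Qs = 7·278 - 834 = 1112.
Consumer surplus without the control is ½ · (337.2 - 210) · 636 = 40449.6.
With the floor, consumers buy 296 units at 278, so CS = ½ · (337.2 - 278) · 296 = 8761.6.
Change in consumer surplus = 8761.6 - 40449.6 = -31688.

-31688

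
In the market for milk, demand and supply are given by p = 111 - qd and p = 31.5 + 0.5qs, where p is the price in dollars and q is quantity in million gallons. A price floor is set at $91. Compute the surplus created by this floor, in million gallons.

Rearranging demand gives qd = 111 - p; rearranging supply gives qs = 2p - 63. Equilibrium: 111 - p = 2p - 63, so 174 = 3p and p* = 58, q* = 53.
Because the floor (91) lies above the market-clearing price, it is binding.
At p = 91: qd = 111 - 91 = 20 and qs = 2·91 - 63 = 119.
Surplus = qs - qd = 119 - 20 = 99.

99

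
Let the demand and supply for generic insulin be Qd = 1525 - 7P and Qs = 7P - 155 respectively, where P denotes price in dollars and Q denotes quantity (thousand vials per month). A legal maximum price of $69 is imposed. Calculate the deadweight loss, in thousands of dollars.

18207

Setting quantity demanded equal to quantity supplied, 1525 - 7P = 7P - 155, gives P* = 120 and Q* = 685.
The ceiling of 69 is below the equilibrium price 120, so it binds.
At P = 69: Qd = 1525 - 7·69 = 1042 and Qs = 7·69 - 155 = 328.
Quantity traded falls to 328. At Q = 328 the demand price is (1525 - 328)/7 = 171 and the supply price is (155 + 328)/7 = 69.
Deadweight loss = ½ · (171 - 69) · (685 - 328) = ½ · 102 · 357 = 18207.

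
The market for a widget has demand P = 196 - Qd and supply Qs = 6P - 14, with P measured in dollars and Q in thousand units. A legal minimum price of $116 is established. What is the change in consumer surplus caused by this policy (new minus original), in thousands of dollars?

-10578

Rearranging demand gives Qd = 196 - P. In a free market, 196 - P = 6P - 14 gives the equilibrium P* = 30, Q* = 166.
The floor of 116 is above the equilibrium price 30, so it binds.
At P = 116: Qd = 196 - 116 = 80 and Qs = 6·116 - 14 = 682.
Consumer surplus without the control is ½ · (196 - 30) · 166 = 13778.
With the floor, consumers buy 80 units at 116, so CS = ½ · (196 - 116) · 80 = 3200.
Change in consumer surplus = 3200 - 13778 = -10578.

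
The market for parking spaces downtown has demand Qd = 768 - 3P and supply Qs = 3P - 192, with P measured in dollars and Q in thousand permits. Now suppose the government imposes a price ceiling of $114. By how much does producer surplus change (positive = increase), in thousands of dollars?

-10074

Setting quantity demanded equal to quantity supplied, 768 - 3P = 3P - 192, gives P* = 160 and Q* = 288.
Since 114 < 160, the ceiling is binding.
At P = 114: Qd = 768 - 3·114 = 426 and Qs = 3·114 - 192 = 150.
Producer surplus without the control is ½ · (160 - 64) · 288 = 13824.
With the ceiling, producers sell 150 units at 114, so PS = ½ · (114 - 64) · 150 = 3750.
Change in producer surplus = 3750 - 13824 = -10074.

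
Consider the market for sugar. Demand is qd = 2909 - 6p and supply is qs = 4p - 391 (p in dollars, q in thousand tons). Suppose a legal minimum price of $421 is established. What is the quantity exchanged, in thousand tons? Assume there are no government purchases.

Without the control the market clears where 2909 - 6p = 4p - 391, i.e. p* = 330 and q* = 929.
Since 421 > 330, the floor is binding.
At p = 421: qd = 2909 - 6·421 = 383 and qs = 4·421 - 391 = 1293.
The quantity actually transacted is the short side, demand: 383.

383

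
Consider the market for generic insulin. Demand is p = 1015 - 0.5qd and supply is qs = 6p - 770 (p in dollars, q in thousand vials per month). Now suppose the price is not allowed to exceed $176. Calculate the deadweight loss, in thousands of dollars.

363312

Rearranging demand gives qd = 2030 - 2p. In a free market, 2030 - 2p = 6p - 770 gives the equilibrium p* = 350, q* = 1330.
Because the ceiling (176) lies below the market-clearing price, it is binding.
At p = 176: qd = 2030 - 2·176 = 1678 and qs = 6·176 - 770 = 286.
Quantity traded falls to 286. At q = 286 the demand price is (2030 - 286)/2 = 872 and the supply price is (770 + 286)/6 = 176.
Deadweight loss = ½ · (872 - 176) · (1330 - 286) = ½ · 696 · 1044 = 363312.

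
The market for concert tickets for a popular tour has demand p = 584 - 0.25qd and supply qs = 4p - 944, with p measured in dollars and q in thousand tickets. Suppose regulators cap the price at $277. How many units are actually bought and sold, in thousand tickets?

164

Rearranging demand gives qd = 2336 - 4p. Without the control the market clears where 2336 - 4p = 4p - 944, i.e. p* = 410 and q* = 696.
Since 277 < 410, the ceiling is binding.
At p = 277: qd = 2336 - 4·277 = 1228 and qs = 4·277 - 944 = 164.
The quantity actually transacted is the short side, supply: 164.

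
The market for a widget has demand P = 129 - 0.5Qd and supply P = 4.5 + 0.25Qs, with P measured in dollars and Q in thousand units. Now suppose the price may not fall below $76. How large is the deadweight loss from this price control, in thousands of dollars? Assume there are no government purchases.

Rearranging demand gives Qd = 258 - 2P; rearranging supply gives Qs = 4P - 18. Setting quantity demanded equal to quantity supplied, 258 - 2P = 4P - 18, gives P* = 46 and Q* = 166.
Since 76 > 46, the floor is binding.
At P = 76: Qd = 258 - 2·76 = 106 and Qs = 4·76 - 18 = 286.
Quantity traded falls to 106. At Q = 106 the demand price is (258 - 106)/2 = 76 and the supply price is (18 + 106)/4 = 31.
Deadweight loss = ½ · (76 - 31) · (166 - 106) = ½ · 45 · 60 = 1350.

1350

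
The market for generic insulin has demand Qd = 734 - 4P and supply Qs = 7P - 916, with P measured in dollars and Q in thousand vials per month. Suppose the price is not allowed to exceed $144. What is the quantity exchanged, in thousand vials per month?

92

Setting quantity demanded equal to quantity supplied, 734 - 4P = 7P - 916, gives P* = 150 and Q* = 134.
The ceiling of 144 is below the equilibrium price 150, so it binds.
At P = 144: Qd = 734 - 4·144 = 158 and Qs = 7·144 - 916 = 92.
The quantity actually transacted is the short side, supply: 92.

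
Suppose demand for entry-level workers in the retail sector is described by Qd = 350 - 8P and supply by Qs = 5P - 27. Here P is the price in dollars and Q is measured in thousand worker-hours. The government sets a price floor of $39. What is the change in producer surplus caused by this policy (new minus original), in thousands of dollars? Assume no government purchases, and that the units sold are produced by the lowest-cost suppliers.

Without the control the market clears where 350 - 8P = 5P - 27, i.e. P* = 29 and Q* = 118.
Since 39 > 29, the floor is binding.
At P = 39: Qd = 350 - 8·39 = 38 and Qs = 5·39 - 27 = 168.
Producer surplus without the control is ½ · (29 - 5.4) · 118 = 1392.4.
With the floor, 38 units are sold at 39. The supply price at Q = 38 is 13, so PS = ½ · [(39 - 5.4) + (39 - 13)] · 38 = 1132.4.
Change in producer surplus = 1132.4 - 1392.4 = -260.

-260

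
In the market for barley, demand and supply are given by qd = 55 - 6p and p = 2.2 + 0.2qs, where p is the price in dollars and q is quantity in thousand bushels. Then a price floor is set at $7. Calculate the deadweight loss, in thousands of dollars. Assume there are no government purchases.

6.6

Rearranging supply gives qs = 5p - 11. In a free market, 55 - 6p = 5p - 11 gives the equilibrium p* = 6, q* = 19.
Since 7 > 6, the floor is binding.
At p = 7: qd = 55 - 6·7 = 13 and qs = 5·7 - 11 = 24.
Quantity traded falls to 13. At q = 13 the demand price is (55 - 13)/6 = 7 and the supply price is (11 + 13)/5 = 4.8.
Deadweight loss = ½ · (7 - 4.8) · (19 - 13) = ½ · 2.2 · 6 = 6.6.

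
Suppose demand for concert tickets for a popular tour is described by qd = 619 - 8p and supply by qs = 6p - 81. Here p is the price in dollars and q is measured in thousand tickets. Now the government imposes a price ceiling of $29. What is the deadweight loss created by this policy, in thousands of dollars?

2315.25

Without the control the market clears where 619 - 8p = 6p - 81, i.e. p* = 50 and q* = 219.
Because the ceiling (29) lies below the market-clearing price, it is binding.
At p = 29: qd = 619 - 8·29 = 387 and qs = 6·29 - 81 = 93.
Quantity traded falls to 93. At q = 93 the demand price is (619 - 93)/8 = 65.75 and the supply price is (81 + 93)/6 = 29.
Deadweight loss = ½ · (65.75 - 29) · (219 - 93) = ½ · 36.75 · 126 = 2315.25.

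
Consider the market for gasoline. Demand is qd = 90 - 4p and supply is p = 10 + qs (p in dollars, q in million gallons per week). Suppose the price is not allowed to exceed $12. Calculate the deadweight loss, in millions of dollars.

Rearranging supply gives qs = p - 10. Equilibrium: 90 - 4p = p - 10, so 100 = 5p and p* = 20, q* = 10.
Since 12 < 20, the ceiling is binding.
At p = 12: qd = 90 - 4·12 = 42 and qs = 12 - 10 = 2.
Quantity traded falls to 2. At q = 2 the demand price is (90 - 2)/4 = 22 and the supply price is 10 + 2 = 12.
Deadweight loss = ½ · (22 - 12) · (10 - 2) = ½ · 10 · 8 = 40.

40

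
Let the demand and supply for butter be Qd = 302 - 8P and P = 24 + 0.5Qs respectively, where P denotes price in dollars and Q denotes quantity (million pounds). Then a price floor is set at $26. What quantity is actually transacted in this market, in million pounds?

22

Rearranging supply gives Qs = 2P - 48. Without the control the market clears where 302 - 8P = 2P - 48, i.e. P* = 35 and Q* = 22.
The floor of 26 is below the equilibrium price 35, so it is not binding; the market clears at P* = 35, Q* = 22.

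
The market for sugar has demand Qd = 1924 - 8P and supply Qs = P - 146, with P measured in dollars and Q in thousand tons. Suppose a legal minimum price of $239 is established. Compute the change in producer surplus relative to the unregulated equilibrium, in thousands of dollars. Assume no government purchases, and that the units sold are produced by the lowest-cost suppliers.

-2484

Without the control the market clears where 1924 - 8P = P - 146, i.e. P* = 230 and Q* = 84.
The floor of 239 is above the equilibrium price 230, so it binds.
At P = 239: Qd = 1924 - 8·239 = 12 and Qs = 239 - 146 = 93.
Producer surplus without the control is ½ · (230 - 146) · 84 = 3528.
With the floor, 12 units are sold at 239. The supply price at Q = 12 is 158, so PS = ½ · [(239 - 146) + (239 - 158)] · 12 = 1044.
Change in producer surplus = 1044 - 3528 = -2484.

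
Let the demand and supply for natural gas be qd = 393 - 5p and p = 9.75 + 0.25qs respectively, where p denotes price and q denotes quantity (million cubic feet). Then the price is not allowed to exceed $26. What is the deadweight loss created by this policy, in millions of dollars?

1742.4

Rearranging supply gives qs = 4p - 39. In a free market, 393 - 5p = 4p - 39 gives the equilibrium p* = 48, q* = 153.
Because the ceiling (26) lies below the market-clearing price, it is binding.
At p = 26: qd = 393 - 5·26 = 263 and qs = 4·26 - 39 = 65.
Quantity traded falls to 65. At q = 65 the demand price is (393 - 65)/5 = 65.6 and the supply price is (39 + 65)/4 = 26.
Deadweight loss = ½ · (65.6 - 26) · (153 - 65) = ½ · 39.6 · 88 = 1742.4.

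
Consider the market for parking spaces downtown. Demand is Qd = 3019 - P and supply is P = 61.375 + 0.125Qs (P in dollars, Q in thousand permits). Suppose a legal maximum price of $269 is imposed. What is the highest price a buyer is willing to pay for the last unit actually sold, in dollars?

1358

Rearranging supply gives Qs = 8P - 491. Setting quantity demanded equal to quantity supplied, 3019 - P = 8P - 491, gives P* = 390 and Q* = 2629.
Because the ceiling (269) lies below the market-clearing price, it is binding.
At P = 269: Qd = 3019 - 269 = 2750 and Qs = 8·269 - 491 = 1661.
Only 1661 units reach the market. On the demand curve, the marginal buyer's willingness to pay at Q = 1661 is (3019 - 1661) = 1358.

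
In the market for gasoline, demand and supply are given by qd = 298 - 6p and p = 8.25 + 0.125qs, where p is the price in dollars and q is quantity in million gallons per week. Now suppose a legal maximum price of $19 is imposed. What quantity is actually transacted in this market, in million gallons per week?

Rearranging supply gives qs = 8p - 66. In a free market, 298 - 6p = 8p - 66 gives the equilibrium p* = 26, q* = 142.
The ceiling of 19 is below the equilibrium price 26, so it binds.
At p = 19: qd = 298 - 6·19 = 184 and qs = 8·19 - 66 = 86.
The quantity actually transacted is the short side, supply: 86.

86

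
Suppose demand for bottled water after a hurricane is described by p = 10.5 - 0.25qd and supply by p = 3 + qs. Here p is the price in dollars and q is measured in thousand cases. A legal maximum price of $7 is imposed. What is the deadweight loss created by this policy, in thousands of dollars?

Rearranging demand gives qd = 42 - 4p; rearranging supply gives qs = p - 3. Equilibrium: 42 - 4p = p - 3, so 45 = 5p and p* = 9, q* = 6.
The ceiling of 7 is below the equilibrium price 9, so it binds.
At p = 7: qd = 42 - 4·7 = 14 and qs = 7 - 3 = 4.
Quantity traded falls to 4. At q = 4 the demand price is (42 - 4)/4 = 9.5 and the supply price is 3 + 4 = 7.
Deadweight loss = ½ · (9.5 - 7) · (6 - 4) = ½ · 2.5 · 2 = 2.5.

2.5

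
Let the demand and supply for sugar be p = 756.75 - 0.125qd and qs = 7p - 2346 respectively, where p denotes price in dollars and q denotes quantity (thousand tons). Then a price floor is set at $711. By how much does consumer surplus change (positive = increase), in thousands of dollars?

-146470

Rearranging demand gives qd = 6054 - 8p. Equilibrium: 6054 - 8p = 7p - 2346, so 8400 = 15p and p* = 560, q* = 1574.
Because the floor (711) lies above the market-clearing price, it is binding.
At p = 711: qd = 6054 - 8·711 = 366 and qs = 7·711 - 2346 = 2631.
Consumer surplus without the control is ½ · (756.75 - 560) · 1574 = 154842.25.
With the floor, consumers buy 366 units at 711, so CS = ½ · (756.75 - 711) · 366 = 8372.25.
Change in consumer surplus = 8372.25 - 154842.25 = -146470.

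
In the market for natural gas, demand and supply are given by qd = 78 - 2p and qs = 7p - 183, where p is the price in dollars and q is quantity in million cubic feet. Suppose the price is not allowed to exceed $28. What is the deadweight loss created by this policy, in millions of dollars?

15.75

Setting quantity demanded equal to quantity supplied, 78 - 2p = 7p - 183, gives p* = 29 and q* = 20.
The ceiling of 28 is below the equilibrium price 29, so it binds.
At p = 28: qd = 78 - 2·28 = 22 and qs = 7·28 - 183 = 13.
Quantity traded falls to 13. At q = 13 the demand price is (78 - 13)/2 = 32.5 and the supply price is (183 + 13)/7 = 28.
Deadweight loss = ½ · (32.5 - 28) · (20 - 13) = ½ · 4.5 · 7 = 15.75.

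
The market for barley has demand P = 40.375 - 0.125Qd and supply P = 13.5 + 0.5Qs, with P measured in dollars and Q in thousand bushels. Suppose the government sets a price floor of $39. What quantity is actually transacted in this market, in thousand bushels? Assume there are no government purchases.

11

Rearranging demand gives Qd = 323 - 8P; rearranging supply gives Qs = 2P - 27. In a free market, 323 - 8P = 2P - 27 gives the equilibrium P* = 35, Q* = 43.
Because the floor (39) lies above the market-clearing price, it is binding.
At P = 39: Qd = 323 - 8·39 = 11 and Qs = 2·39 - 27 = 51.
The quantity actually transacted is the short side, demand: 11.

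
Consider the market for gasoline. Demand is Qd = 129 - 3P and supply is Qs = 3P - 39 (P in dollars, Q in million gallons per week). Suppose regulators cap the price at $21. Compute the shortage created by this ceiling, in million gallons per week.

42

Equilibrium: 129 - 3P = 3P - 39, so 168 = 6P and P* = 28, Q* = 45.
Because the ceiling (21) lies below the market-clearing price, it is binding.
At P = 21: Qd = 129 - 3·21 = 66 and Qs = 3·21 - 39 = 24.
Shortage = Qd - Qs = 66 - 24 = 42.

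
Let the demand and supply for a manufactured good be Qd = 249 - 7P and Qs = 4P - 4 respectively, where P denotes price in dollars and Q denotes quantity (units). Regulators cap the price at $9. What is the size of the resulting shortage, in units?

154

Without the control the market clears where 249 - 7P = 4P - 4, i.e. P* = 23 and Q* = 88.
Because the ceiling (9) lies below the market-clearing price, it is binding.
At P = 9: Qd = 249 - 7·9 = 186 and Qs = 4·9 - 4 = 32.
Shortage = Qd - Qs = 186 - 32 = 154.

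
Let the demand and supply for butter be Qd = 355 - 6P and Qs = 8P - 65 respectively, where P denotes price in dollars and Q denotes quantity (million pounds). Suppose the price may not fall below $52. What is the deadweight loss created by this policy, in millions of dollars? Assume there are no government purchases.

Without the control the market clears where 355 - 6P = 8P - 65, i.e. P* = 30 and Q* = 175.
Because the floor (52) lies above the market-clearing price, it is binding.
At P = 52: Qd = 355 - 6·52 = 43 and Qs = 8·52 - 65 = 351.
Quantity traded falls to 43. At Q = 43 the demand price is (355 - 43)/6 = 52 and the supply price is (65 + 43)/8 = 13.5.
Deadweight loss = ½ · (52 - 13.5) · (175 - 43) = ½ · 38.5 · 132 = 2541.

2541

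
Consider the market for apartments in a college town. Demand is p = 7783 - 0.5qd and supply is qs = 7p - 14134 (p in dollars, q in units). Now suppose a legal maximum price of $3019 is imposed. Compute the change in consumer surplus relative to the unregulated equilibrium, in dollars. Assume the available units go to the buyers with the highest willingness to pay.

Rearranging demand gives qd = 15566 - 2p. Setting quantity demanded equal to quantity supplied, 15566 - 2p = 7p - 14134, gives p* = 3300 and q* = 8966.
Because the ceiling (3019) lies below the market-clearing price, it is binding.
At p = 3019: qd = 15566 - 2·3019 = 9528 and qs = 7·3019 - 14134 = 6999.
Consumer surplus without the control is ½ · (7783 - 3300) · 8966 = 20097289.
With the ceiling, 6999 units are sold at 3019 (assume they go to the highest-value buyers). The demand price at q = 6999 is 4283.5, so CS = ½ · [(7783 - 3019) + (4283.5 - 3019)] · 6999 = 21096735.75.
Change in consumer surplus = 21096735.75 - 20097289 = 999446.75.

999446.75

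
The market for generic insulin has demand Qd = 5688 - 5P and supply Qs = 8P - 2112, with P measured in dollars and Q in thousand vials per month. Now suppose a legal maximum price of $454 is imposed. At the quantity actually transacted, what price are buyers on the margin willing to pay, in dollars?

833.6

Equilibrium: 5688 - 5P = 8P - 2112, so 7800 = 13P and P* = 600, Q* = 2688.
Since 454 < 600, the ceiling is binding.
At P = 454: Qd = 5688 - 5·454 = 3418 and Qs = 8·454 - 2112 = 1520.
Only 1520 units reach the market. On the demand curve, the marginal buyer's willingness to pay at Q = 1520 is (5688 - 1520)/5 = 833.6.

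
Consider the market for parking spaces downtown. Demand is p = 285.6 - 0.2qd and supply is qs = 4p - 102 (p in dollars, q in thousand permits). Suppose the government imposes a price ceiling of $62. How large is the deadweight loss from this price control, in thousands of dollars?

Rearranging demand gives qd = 1428 - 5p. Without the control the market clears where 1428 - 5p = 4p - 102, i.e. p* = 170 and q* = 578.
The ceiling of 62 is below the equilibrium price 170, so it binds.
At p = 62: qd = 1428 - 5·62 = 1118 and qs = 4·62 - 102 = 146.
Quantity traded falls to 146. At q = 146 the demand price is (1428 - 146)/5 = 256.4 and the supply price is (102 + 146)/4 = 62.
Deadweight loss = ½ · (256.4 - 62) · (578 - 146) = ½ · 194.4 · 432 = 41990.4.

41990.4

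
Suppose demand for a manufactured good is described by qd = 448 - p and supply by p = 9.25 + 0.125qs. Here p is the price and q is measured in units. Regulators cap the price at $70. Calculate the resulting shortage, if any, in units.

0

Rearranging supply gives qs = 8p - 74. Setting quantity demanded equal to quantity supplied, 448 - p = 8p - 74, gives p* = 58 and q* = 390.
Since 70 is above p* = 58, the ceiling does not bind and the free-market outcome prevails.
Since the control does not bind, there is no shortage.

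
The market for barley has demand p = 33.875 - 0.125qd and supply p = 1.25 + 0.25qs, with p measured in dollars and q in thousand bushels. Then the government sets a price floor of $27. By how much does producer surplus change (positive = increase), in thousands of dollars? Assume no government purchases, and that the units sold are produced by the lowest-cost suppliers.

Rearranging demand gives qd = 271 - 8p; rearranging supply gives qs = 4p - 5. Equilibrium: 271 - 8p = 4p - 5, so 276 = 12p and p* = 23, q* = 87.
Because the floor (27) lies above the market-clearing price, it is binding.
At p = 27: qd = 271 - 8·27 = 55 and qs = 4·27 - 5 = 103.
Producer surplus without the control is ½ · (23 - 1.25) · 87 = 946.125.
With the floor, 55 units are sold at 27. The supply price at q = 55 is 15, so PS = ½ · [(27 - 1.25) + (27 - 15)] · 55 = 1038.125.
Change in producer surplus = 1038.125 - 946.125 = 92.

92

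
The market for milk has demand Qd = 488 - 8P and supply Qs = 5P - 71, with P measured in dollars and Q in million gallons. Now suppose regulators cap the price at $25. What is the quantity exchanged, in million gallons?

54

Equilibrium: 488 - 8P = 5P - 71, so 559 = 13P and P* = 43, Q* = 144.
Since 25 < 43, the ceiling is binding.
At P = 25: Qd = 488 - 8·25 = 288 and Qs = 5·25 - 71 = 54.
The quantity actually transacted is the short side, supply: 54.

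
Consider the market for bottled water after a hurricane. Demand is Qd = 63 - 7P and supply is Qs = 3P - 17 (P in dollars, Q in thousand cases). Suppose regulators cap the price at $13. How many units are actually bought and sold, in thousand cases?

Equilibrium: 63 - 7P = 3P - 17, so 80 = 10P and P* = 8, Q* = 7.
Since 13 is above P* = 8, the ceiling does not bind and the free-market outcome prevails.

7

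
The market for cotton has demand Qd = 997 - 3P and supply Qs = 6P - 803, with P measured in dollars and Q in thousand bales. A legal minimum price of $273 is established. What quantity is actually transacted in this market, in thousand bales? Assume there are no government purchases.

178

Without the control the market clears where 997 - 3P = 6P - 803, i.e. P* = 200 and Q* = 397.
Since 273 > 200, the floor is binding.
At P = 273: Qd = 997 - 3·273 = 178 and Qs = 6·273 - 803 = 835.
The quantity actually transacted is the short side, demand: 178.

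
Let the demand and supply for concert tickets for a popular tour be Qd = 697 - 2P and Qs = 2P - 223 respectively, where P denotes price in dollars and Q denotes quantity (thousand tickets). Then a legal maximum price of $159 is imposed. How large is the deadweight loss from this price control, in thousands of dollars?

Without the control the market clears where 697 - 2P = 2P - 223, i.e. P* = 230 and Q* = 237.
Since 159 < 230, the ceiling is binding.
At P = 159: Qd = 697 - 2·159 = 379 and Qs = 2·159 - 223 = 95.
Quantity traded falls to 95. At Q = 95 the demand price is (697 - 95)/2 = 301 and the supply price is (223 + 95)/2 = 159.
Deadweight loss = ½ · (301 - 159) · (237 - 95) = ½ · 142 · 142 = 10082.

10082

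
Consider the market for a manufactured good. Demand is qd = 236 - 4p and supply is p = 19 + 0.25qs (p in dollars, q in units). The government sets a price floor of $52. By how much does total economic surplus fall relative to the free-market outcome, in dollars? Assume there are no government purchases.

Rearranging supply gives qs = 4p - 76. Setting quantity demanded equal to quantity supplied, 236 - 4p = 4p - 76, gives p* = 39 and q* = 80.
Because the floor (52) lies above the market-clearing price, it is binding.
At p = 52: qd = 236 - 4·52 = 28 and qs = 4·52 - 76 = 132.
Quantity traded falls to 28. At q = 28 the demand price is (236 - 28)/4 = 52 and the supply price is (76 + 28)/4 = 26.
Deadweight loss = ½ · (52 - 26) · (80 - 28) = ½ · 26 · 52 = 676.

676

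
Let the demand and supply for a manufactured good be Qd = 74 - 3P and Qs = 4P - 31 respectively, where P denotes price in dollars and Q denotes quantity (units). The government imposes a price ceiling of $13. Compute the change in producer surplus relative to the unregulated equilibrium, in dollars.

Equilibrium: 74 - 3P = 4P - 31, so 105 = 7P and P* = 15, Q* = 29.
The ceiling of 13 is below the equilibrium price 15, so it binds.
At P = 13: Qd = 74 - 3·13 = 35 and Qs = 4·13 - 31 = 21.
Producer surplus without the control is ½ · (15 - 7.75) · 29 = 105.125.
With the ceiling, producers sell 21 units at 13, so PS = ½ · (13 - 7.75) · 21 = 55.125.
Change in producer surplus = 55.125 - 105.125 = -50.

-50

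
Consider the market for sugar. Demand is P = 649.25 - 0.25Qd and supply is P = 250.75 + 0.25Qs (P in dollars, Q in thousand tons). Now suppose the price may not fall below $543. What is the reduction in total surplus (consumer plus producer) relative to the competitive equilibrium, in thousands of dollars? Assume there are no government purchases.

34596

Rearranging demand gives Qd = 2597 - 4P; rearranging supply gives Qs = 4P - 1003. In a free market, 2597 - 4P = 4P - 1003 gives the equilibrium P* = 450, Q* = 797.
Because the floor (543) lies above the market-clearing price, it is binding.
At P = 543: Qd = 2597 - 4·543 = 425 and Qs = 4·543 - 1003 = 1169.
Quantity traded falls to 425. At Q = 425 the demand price is (2597 - 425)/4 = 543 and the supply price is (1003 + 425)/4 = 357.
Deadweight loss = ½ · (543 - 357) · (797 - 425) = ½ · 186 · 372 = 34596.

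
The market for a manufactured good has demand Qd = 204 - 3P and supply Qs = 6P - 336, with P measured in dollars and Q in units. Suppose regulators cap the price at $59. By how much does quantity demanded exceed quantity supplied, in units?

9

Without the control the market clears where 204 - 3P = 6P - 336, i.e. P* = 60 and Q* = 24.
Since 59 < 60, the ceiling is binding.
At P = 59: Qd = 204 - 3·59 = 27 and Qs = 6·59 - 336 = 18.
Shortage = Qd - Qs = 27 - 18 = 9.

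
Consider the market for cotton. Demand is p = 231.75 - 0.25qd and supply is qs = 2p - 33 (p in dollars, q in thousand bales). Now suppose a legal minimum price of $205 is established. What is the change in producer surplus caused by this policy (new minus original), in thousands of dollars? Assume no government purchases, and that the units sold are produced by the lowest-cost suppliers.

-3285

Rearranging demand gives qd = 927 - 4p. Without the control the market clears where 927 - 4p = 2p - 33, i.e. p* = 160 and q* = 287.
Because the floor (205) lies above the market-clearing price, it is binding.
At p = 205: qd = 927 - 4·205 = 107 and qs = 2·205 - 33 = 377.
Producer surplus without the control is ½ · (160 - 16.5) · 287 = 20592.25.
With the floor, 107 units are sold at 205. The supply price at q = 107 is 70, so PS = ½ · [(205 - 16.5) + (205 - 70)] · 107 = 17307.25.
Change in producer surplus = 17307.25 - 20592.25 = -3285.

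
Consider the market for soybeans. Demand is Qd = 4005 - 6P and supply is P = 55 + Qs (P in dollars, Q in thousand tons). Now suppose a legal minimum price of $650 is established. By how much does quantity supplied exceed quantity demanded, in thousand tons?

Rearranging supply gives Qs = P - 55. Setting quantity demanded equal to quantity supplied, 4005 - 6P = P - 55, gives P* = 580 and Q* = 525.
The floor of 650 is above the equilibrium price 580, so it binds.
At P = 650: Qd = 4005 - 6·650 = 105 and Qs = 650 - 55 = 595.
Surplus = Qs - Qd = 595 - 105 = 490.

490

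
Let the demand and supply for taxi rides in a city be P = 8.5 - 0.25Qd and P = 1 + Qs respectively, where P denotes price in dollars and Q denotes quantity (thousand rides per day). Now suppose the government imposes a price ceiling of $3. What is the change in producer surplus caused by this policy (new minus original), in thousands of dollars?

-16

Rearranging demand gives Qd = 34 - 4P; rearranging supply gives Qs = P - 1. Without the control the market clears where 34 - 4P = P - 1, i.e. P* = 7 and Q* = 6.
Since 3 < 7, the ceiling is binding.
At P = 3: Qd = 34 - 4·3 = 22 and Qs = 3 - 1 = 2.
Producer surplus without the control is ½ · (7 - 1) · 6 = 18.
With the ceiling, producers sell 2 units at 3, so PS = ½ · (3 - 1) · 2 = 2.
Change in producer surplus = 2 - 18 = -16.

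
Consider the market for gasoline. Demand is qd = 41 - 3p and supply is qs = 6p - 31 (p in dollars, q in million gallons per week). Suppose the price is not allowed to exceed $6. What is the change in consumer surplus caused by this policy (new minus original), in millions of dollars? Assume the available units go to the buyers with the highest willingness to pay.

Equilibrium: 41 - 3p = 6p - 31, so 72 = 9p and p* = 8, q* = 17.
Since 6 < 8, the ceiling is binding.
At p = 6: qd = 41 - 3·6 = 23 and qs = 6·6 - 31 = 5.
Consumer surplus without the control is ½ · (41/3 - 8) · 17 = 289/6.
With the ceiling, 5 units are sold at 6 (assume they go to the highest-value buyers). The demand price at q = 5 is 12, so CS = ½ · [(41/3 - 6) + (12 - 6)] · 5 = 205/6.
Change in consumer surplus = 205/6 - 289/6 = -14.

-14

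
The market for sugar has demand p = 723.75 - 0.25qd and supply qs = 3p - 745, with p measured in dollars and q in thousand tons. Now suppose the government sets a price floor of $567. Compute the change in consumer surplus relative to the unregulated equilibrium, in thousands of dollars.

-33887

Rearranging demand gives qd = 2895 - 4p. In a free market, 2895 - 4p = 3p - 745 gives the equilibrium p* = 520, q* = 815.
The floor of 567 is above the equilibrium price 520, so it binds.
At p = 567: qd = 2895 - 4·567 = 627 and qs = 3·567 - 745 = 956.
Consumer surplus without the control is ½ · (723.75 - 520) · 815 = 83028.125.
With the floor, consumers buy 627 units at 567, so CS = ½ · (723.75 - 567) · 627 = 49141.125.
Change in consumer surplus = 49141.125 - 83028.125 = -33887.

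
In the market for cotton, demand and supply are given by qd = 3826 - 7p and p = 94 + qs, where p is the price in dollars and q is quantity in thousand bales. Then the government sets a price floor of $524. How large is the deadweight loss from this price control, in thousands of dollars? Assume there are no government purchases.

32368

Rearranging supply gives qs = p - 94. In a free market, 3826 - 7p = p - 94 gives the equilibrium p* = 490, q* = 396.
Since 524 > 490, the floor is binding.
At p = 524: qd = 3826 - 7·524 = 158 and qs = 524 - 94 = 430.
Quantity traded falls to 158. At q = 158 the demand price is (3826 - 158)/7 = 524 and the supply price is 94 + 158 = 252.
Deadweight loss = ½ · (524 - 252) · (396 - 158) = ½ · 272 · 238 = 32368.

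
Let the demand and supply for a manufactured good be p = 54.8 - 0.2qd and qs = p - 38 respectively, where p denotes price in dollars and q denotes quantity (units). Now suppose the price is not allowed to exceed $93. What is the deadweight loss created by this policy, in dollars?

Rearranging demand gives qd = 274 - 5p. In a free market, 274 - 5p = p - 38 gives the equilibrium p* = 52, q* = 14.
The ceiling of 93 is above the equilibrium price 52, so it is not binding; the market clears at p* = 52, q* = 14.
Since the control does not bind, no trades are prevented and deadweight loss is zero.

0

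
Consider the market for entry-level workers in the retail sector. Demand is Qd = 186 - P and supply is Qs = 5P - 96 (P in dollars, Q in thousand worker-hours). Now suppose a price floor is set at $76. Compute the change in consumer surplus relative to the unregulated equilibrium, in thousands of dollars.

Equilibrium: 186 - P = 5P - 96, so 282 = 6P and P* = 47, Q* = 139.
Because the floor (76) lies above the market-clearing price, it is binding.
At P = 76: Qd = 186 - 76 = 110 and Qs = 5·76 - 96 = 284.
Consumer surplus without the control is ½ · (186 - 47) · 139 = 9660.5.
With the floor, consumers buy 110 units at 76, so CS = ½ · (186 - 76) · 110 = 6050.
Change in consumer surplus = 6050 - 9660.5 = -3610.5.

-3610.5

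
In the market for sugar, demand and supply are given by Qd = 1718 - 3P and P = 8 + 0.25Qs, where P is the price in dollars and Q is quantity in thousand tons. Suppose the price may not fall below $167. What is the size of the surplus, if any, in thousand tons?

Rearranging supply gives Qs = 4P - 32. Setting quantity demanded equal to quantity supplied, 1718 - 3P = 4P - 32, gives P* = 250 and Q* = 968.
Since 167 is below P* = 250, the floor does not bind and the free-market outcome prevails.
Since the control does not bind, there is no surplus.

0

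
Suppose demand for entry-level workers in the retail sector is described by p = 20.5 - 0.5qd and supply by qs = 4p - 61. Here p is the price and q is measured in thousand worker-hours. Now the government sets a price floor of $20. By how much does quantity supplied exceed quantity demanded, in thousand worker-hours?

Rearranging demand gives qd = 41 - 2p. Setting quantity demanded equal to quantity supplied, 41 - 2p = 4p - 61, gives p* = 17 and q* = 7.
Since 20 > 17, the floor is binding.
At p = 20: qd = 41 - 2·20 = 1 and qs = 4·20 - 61 = 19.
Surplus = qs - qd = 19 - 1 = 18.

18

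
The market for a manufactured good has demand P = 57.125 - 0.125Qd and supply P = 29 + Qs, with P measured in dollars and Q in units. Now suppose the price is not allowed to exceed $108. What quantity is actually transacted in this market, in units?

Rearranging demand gives Qd = 457 - 8P; rearranging supply gives Qs = P - 29. Equilibrium: 457 - 8P = P - 29, so 486 = 9P and P* = 54, Q* = 25.
Since 108 is above P* = 54, the ceiling does not bind and the free-market outcome prevails.

25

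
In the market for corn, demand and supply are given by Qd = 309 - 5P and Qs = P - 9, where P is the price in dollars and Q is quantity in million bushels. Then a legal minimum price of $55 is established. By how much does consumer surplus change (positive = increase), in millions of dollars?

Without the control the market clears where 309 - 5P = P - 9, i.e. P* = 53 and Q* = 44.
Because the floor (55) lies above the market-clearing price, it is binding.
At P = 55: Qd = 309 - 5·55 = 34 and Qs = 55 - 9 = 46.
Consumer surplus without the control is ½ · (61.8 - 53) · 44 = 193.6.
With the floor, consumers buy 34 units at 55, so CS = ½ · (61.8 - 55) · 34 = 115.6.
Change in consumer surplus = 115.6 - 193.6 = -78.

-78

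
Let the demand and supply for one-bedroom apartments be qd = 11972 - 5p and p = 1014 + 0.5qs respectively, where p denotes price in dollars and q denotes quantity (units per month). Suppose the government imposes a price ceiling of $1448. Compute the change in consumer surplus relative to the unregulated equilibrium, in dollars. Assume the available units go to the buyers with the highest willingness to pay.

Rearranging supply gives qs = 2p - 2028. Setting quantity demanded equal to quantity supplied, 11972 - 5p = 2p - 2028, gives p* = 2000 and q* = 1972.
Because the ceiling (1448) lies below the market-clearing price, it is binding.
At p = 1448: qd = 11972 - 5·1448 = 4732 and qs = 2·1448 - 2028 = 868.
Consumer surplus without the control is ½ · (2394.4 - 2000) · 1972 = 388878.4.
With the ceiling, 868 units are sold at 1448 (assume they go to the highest-value buyers). The demand price at q = 868 is 2220.8, so CS = ½ · [(2394.4 - 1448) + (2220.8 - 1448)] · 868 = 746132.8.
Change in consumer surplus = 746132.8 - 388878.4 = 357254.4.

357254.4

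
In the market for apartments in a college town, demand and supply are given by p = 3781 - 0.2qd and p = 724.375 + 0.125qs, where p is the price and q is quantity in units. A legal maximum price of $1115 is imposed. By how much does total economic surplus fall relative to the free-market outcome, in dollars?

Rearranging demand gives qd = 18905 - 5p; rearranging supply gives qs = 8p - 5795. Setting quantity demanded equal to quantity supplied, 18905 - 5p = 8p - 5795, gives p* = 1900 and q* = 9405.
Because the ceiling (1115) lies below the market-clearing price, it is binding.
At p = 1115: qd = 18905 - 5·1115 = 13330 and qs = 8·1115 - 5795 = 3125.
Quantity traded falls to 3125. At q = 3125 the demand price is (18905 - 3125)/5 = 3156 and the supply price is (5795 + 3125)/8 = 1115.
Deadweight loss = ½ · (3156 - 1115) · (9405 - 3125) = ½ · 2041 · 6280 = 6408740.

6408740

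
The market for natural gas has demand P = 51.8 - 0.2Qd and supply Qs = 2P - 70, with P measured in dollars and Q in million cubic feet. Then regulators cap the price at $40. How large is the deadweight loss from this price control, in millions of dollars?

68.6

Rearranging demand gives Qd = 259 - 5P. Equilibrium: 259 - 5P = 2P - 70, so 329 = 7P and P* = 47, Q* = 24.
Because the ceiling (40) lies below the market-clearing price, it is binding.
At P = 40: Qd = 259 - 5·40 = 59 and Qs = 2·40 - 70 = 10.
Quantity traded falls to 10. At Q = 10 the demand price is (259 - 10)/5 = 49.8 and the supply price is (70 + 10)/2 = 40.
Deadweight loss = ½ · (49.8 - 40) · (24 - 10) = ½ · 9.8 · 14 = 68.6.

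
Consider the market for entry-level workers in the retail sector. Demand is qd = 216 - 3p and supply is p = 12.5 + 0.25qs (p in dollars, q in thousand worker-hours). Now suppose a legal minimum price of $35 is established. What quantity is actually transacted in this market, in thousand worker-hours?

Rearranging supply gives qs = 4p - 50. Equilibrium: 216 - 3p = 4p - 50, so 266 = 7p and p* = 38, q* = 102.
The floor of 35 is below the equilibrium price 38, so it is not binding; the market clears at p* = 38, q* = 102.

102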